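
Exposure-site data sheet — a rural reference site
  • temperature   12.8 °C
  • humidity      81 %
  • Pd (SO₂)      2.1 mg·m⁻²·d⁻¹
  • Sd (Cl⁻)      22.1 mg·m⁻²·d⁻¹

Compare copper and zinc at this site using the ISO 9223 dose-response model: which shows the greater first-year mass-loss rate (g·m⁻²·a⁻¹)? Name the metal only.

copper

copper: f(T) = -0.080·(T−10) [T>10 °C] = -0.2240
  Pd branch = 0.0053·Pd^0.26·e^(0.059·RH+f) = 0.6113 μm/a
  Cl⁻ term: 0.01025·22.1^0.27·exp(0.036·81+0.049·12.8) = 0.8175
  r_corr = 0.6113 + 0.8175 = 1.429 μm/a
  mass loss = 1.429 μm/a × 8.96 g/cm³ = 12.8 g·m⁻²·a⁻¹
zinc: f(T) = -0.071·(T−10) [T>10 °C] = -0.1988
  Pd branch = 0.0129·Pd^0.44·e^(0.046·RH+f) = 0.6084 μm/a
  Cl⁻ term: 0.0175·22.1^0.57·exp(0.008·81+0.085·12.8) = 0.5798
  r_corr = 0.6084 + 0.5798 = 1.188 μm/a
  mass loss = 1.188 μm/a × 7.14 g/cm³ = 8.484 g·m⁻²·a⁻¹
Ordering by g·m⁻²·a⁻¹: copper (12.8) > zinc (8.48)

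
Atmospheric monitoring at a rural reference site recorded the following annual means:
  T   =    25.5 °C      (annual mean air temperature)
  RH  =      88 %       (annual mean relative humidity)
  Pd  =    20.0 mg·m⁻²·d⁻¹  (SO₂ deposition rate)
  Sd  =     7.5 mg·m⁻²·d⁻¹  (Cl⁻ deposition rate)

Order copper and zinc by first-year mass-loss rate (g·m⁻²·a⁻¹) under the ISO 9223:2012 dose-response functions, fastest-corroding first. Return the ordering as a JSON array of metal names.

copper: f(T) = -0.080·(T−10) [T>10 °C] = -1.2400
  SO₂ term: 0.0053·20.0^0.26·exp(0.059·88-1.2400) = 0.601
  Cl⁻ term: 0.01025·7.5^0.27·exp(0.036·88+0.049·25.5) = 1.464
  sum: 0.601 + 1.464 → r_corr = 2.065 μm/a
  mass loss = 2.065 μm/a × 8.96 g/cm³ = 18.5 g·m⁻²·a⁻¹
zinc: f(T) = -0.071·(T−10) [T>10 °C] = -1.1005
  SO₂ term: 0.0129·20.0^0.44·exp(0.046·88-1.1005) = 0.9186
  Sd branch = 0.0175·Sd^0.57·e^(0.008·RH+0.085·T) = 0.9748 μm/a
  sum: 0.9186 + 0.9748 → r_corr = 1.893 μm/a
  mass loss = 1.893 μm/a × 7.14 g/cm³ = 13.52 g·m⁻²·a⁻¹
Ordering by g·m⁻²·a⁻¹: copper (18.5) > zinc (13.5)

["copper", "zinc"]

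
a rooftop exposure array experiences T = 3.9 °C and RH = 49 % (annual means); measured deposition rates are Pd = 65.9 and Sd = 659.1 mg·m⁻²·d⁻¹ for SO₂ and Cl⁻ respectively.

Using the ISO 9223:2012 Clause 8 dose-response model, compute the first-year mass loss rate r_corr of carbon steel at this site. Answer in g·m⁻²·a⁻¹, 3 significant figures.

carbon steel: f(T) = +0.150·(T−10) [T≤10 °C] = -0.9150
  sulphur-dioxide contribution → 16.67 μm/a
  chloride contribution → 33.6 μm/a
  ⇒ r_corr(carbon steel) = 50.27 μm/a
Convert to mass loss: 50.27 μm/a × 7.85 g/cm³ = 394.7 g·m⁻²·a⁻¹

r_corr = 395 g·m⁻²·a⁻¹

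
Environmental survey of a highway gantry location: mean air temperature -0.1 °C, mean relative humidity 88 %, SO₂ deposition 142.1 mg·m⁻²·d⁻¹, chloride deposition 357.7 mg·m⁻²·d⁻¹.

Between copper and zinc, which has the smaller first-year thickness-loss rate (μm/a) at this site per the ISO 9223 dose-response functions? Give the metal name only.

copper: f(T) = +0.126·(T−10) [T≤10 °C] = -1.2726
  sulphur-dioxide contribution → 0.9686 μm/a
  chloride contribution → 1.185 μm/a
  ⇒ r_corr(copper) = 2.154 μm/a
zinc: T≤10 °C ⇒ hinge +0.038·(-0.1−10) = -0.3838
  sulphur-dioxide contribution → 4.457 μm/a
  chloride contribution → 1.001 μm/a
  total first-year rate 5.459 μm/a
Ordering by μm/a: zinc (5.46) > copper (2.15)

copper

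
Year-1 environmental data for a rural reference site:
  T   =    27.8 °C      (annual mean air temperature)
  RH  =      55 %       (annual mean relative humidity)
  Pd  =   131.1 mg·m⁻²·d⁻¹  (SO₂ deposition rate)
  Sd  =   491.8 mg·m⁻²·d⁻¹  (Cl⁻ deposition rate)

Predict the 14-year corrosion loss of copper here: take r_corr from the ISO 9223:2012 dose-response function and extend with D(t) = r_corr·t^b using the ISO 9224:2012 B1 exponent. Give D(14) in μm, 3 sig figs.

copper: temperature factor f = -0.080·(17.8) = -1.4240
  sulphur-dioxide contribution → 0.1163 μm/a
  chloride contribution → 1.545 μm/a
  ⇒ r_corr(copper) = 1.662 μm/a
ISO 9224: D(t) = r_corr · t^b with b = 0.667 (copper, B1)
  D(14) = 1.662 × 14^0.667 = 1.662 × 5.814 = 9.66 μm

D(14) = 9.66 μm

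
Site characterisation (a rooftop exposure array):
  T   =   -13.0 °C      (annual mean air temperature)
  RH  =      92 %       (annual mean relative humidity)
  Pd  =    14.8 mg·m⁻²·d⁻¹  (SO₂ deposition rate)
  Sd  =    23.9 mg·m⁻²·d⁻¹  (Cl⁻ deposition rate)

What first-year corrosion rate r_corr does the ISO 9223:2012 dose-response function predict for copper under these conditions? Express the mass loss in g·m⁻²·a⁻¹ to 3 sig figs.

copper: f(T) = +0.126·(T−10) [T≤10 °C] = -2.8980
  SO₂ term: 0.0053·14.8^0.26·exp(0.059·92-2.8980) = 0.1341
  Cl⁻ term: 0.01025·23.9^0.27·exp(0.036·92+0.049·-13.0) = 0.3505
  r_corr = 0.1341 + 0.3505 = 0.4845 μm/a
Convert to mass loss: 0.4845 μm/a × 8.96 g/cm³ = 4.341 g·m⁻²·a⁻¹

r_corr = 4.34 g·m⁻²·a⁻¹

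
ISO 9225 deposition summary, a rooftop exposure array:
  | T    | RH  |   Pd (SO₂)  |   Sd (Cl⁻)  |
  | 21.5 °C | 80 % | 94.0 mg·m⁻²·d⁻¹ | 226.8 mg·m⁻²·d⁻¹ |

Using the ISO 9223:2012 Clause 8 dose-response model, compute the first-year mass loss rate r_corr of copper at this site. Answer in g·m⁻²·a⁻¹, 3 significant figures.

copper: f(T) = -0.080·(T−10) [T>10 °C] = -0.9200
  Pd branch = 0.0053·Pd^0.26·e^(0.059·RH+f) = 0.772 μm/a
  Cl⁻ term: 0.01025·226.8^0.27·exp(0.036·80+0.049·21.5) = 2.265
  r_corr = 0.772 + 2.265 = 3.037 μm/a
Convert to mass loss: 3.037 μm/a × 8.96 g/cm³ = 27.21 g·m⁻²·a⁻¹

r_corr = 27.2 g·m⁻²·a⁻¹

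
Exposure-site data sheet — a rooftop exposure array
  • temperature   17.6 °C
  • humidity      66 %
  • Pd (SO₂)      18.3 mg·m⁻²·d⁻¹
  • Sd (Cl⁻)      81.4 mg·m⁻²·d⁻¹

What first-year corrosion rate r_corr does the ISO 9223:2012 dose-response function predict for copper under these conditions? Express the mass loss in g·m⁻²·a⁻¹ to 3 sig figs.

r_corr = 10.4 g·m⁻²·a⁻¹

copper: temperature factor f = -0.080·(7.6) = -0.6080
  sulphur-dioxide contribution → 0.3017 μm/a
  chloride contribution → 0.8571 μm/a
  ⇒ r_corr(copper) = 1.159 μm/a
Convert to mass loss: 1.159 μm/a × 8.96 g/cm³ = 10.38 g·m⁻²·a⁻¹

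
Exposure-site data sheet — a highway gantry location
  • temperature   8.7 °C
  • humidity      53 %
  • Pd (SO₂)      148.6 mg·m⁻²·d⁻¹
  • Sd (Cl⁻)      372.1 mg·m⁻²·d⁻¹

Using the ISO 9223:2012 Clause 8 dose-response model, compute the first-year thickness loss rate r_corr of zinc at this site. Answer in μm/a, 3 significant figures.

zinc: temperature factor f = +0.038·(-1.3) = -0.0494
  sulphur-dioxide contribution → 1.27 μm/a
  chloride contribution → 1.635 μm/a
  total first-year rate 2.905 μm/a

r_corr = 2.90 μm/a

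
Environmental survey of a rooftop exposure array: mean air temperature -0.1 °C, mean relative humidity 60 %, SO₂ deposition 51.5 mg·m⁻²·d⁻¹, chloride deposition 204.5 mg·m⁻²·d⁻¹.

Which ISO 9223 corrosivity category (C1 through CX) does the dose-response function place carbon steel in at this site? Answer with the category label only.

C3

carbon steel: T≤10 °C ⇒ hinge +0.150·(-0.1−10) = -1.5150
  Pd branch = 1.77·Pd^0.52·e^(0.02·RH+f) = 10.03 μm/a
  Cl⁻ term: 0.102·204.5^0.62·exp(0.033·60+0.04·-0.1) = 19.92
  sum: 10.03 + 19.92 → r_corr = 29.96 μm/a
ISO 9223 Table 2 (carbon steel): 25 < 30 ≤ 50 μm/a ⇒ C3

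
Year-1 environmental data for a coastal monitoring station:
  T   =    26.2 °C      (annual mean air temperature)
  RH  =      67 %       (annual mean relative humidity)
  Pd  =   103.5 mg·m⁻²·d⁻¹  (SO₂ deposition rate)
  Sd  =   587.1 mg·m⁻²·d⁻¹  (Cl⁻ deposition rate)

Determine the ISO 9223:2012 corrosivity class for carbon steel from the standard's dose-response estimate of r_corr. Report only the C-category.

carbon steel: f(T) = -0.054·(T−10) [T>10 °C] = -0.8748
  sulphur-dioxide contribution → 31.46 μm/a
  chloride contribution → 138.2 μm/a
  total first-year rate 169.7 μm/a
ISO 9223 Table 2 (carbon steel): 80 < 170 ≤ 200 μm/a ⇒ C5

C5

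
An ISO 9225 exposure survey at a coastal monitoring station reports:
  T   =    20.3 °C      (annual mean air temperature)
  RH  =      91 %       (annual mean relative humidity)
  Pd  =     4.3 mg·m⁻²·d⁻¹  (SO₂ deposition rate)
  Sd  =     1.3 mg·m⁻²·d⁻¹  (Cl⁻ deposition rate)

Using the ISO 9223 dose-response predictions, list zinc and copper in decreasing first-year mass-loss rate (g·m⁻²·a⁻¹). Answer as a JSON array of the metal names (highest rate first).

["copper", "zinc"]

zinc: temperature factor f = -0.071·(10.3) = -0.7313
  sulphur-dioxide contribution → 0.7757 μm/a
  chloride contribution → 0.2363 μm/a
  ⇒ r_corr(zinc) = 1.012 μm/a
  mass loss = 1.012 μm/a × 7.14 g/cm³ = 7.226 g·m⁻²·a⁻¹
copper: f(T) = -0.080·(T−10) [T>10 °C] = -0.8240
  sulphur-dioxide contribution → 0.7292 μm/a
  chloride contribution → 0.7875 μm/a
  total first-year rate 1.517 μm/a
  mass loss = 1.517 μm/a × 8.96 g/cm³ = 13.59 g·m⁻²·a⁻¹
Ordering by g·m⁻²·a⁻¹: copper (13.6) > zinc (7.23)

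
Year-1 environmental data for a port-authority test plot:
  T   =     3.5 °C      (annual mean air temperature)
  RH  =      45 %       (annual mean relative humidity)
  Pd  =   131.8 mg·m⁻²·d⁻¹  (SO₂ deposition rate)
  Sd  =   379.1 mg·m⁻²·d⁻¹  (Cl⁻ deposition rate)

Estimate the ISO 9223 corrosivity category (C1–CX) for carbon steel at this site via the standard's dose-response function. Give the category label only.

C3

carbon steel: T≤10 °C ⇒ hinge +0.150·(3.5−10) = -0.9750
  SO₂ term: 1.77·131.8^0.52·exp(0.02·45-0.9750) = 20.79
  Sd branch = 0.102·Sd^0.62·e^(0.033·RH+0.04·T) = 20.57 μm/a
  r_corr = 20.79 + 20.57 = 41.35 μm/a
ISO 9223 Table 2 (carbon steel): 25 < 41.4 ≤ 50 μm/a ⇒ C3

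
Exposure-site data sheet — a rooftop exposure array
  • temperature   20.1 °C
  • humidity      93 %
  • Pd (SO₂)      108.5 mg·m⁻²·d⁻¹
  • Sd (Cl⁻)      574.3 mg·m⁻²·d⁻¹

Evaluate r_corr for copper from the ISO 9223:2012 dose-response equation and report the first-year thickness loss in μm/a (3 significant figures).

r_corr = 6.27 μm/a

copper: temperature factor f = -0.080·(10.1) = -0.8080
  sulphur-dioxide contribution → 1.93 μm/a
  chloride contribution → 4.34 μm/a
  total first-year rate 6.27 μm/a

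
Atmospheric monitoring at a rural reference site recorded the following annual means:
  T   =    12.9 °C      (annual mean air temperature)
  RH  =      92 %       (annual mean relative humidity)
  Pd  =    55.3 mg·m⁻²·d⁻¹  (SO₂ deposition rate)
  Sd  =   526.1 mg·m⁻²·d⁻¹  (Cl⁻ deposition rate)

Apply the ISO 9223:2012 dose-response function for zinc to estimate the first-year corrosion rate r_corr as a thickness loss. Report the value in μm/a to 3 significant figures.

zinc: T>10 °C ⇒ hinge -0.071·(12.9−10) = -0.2059
  SO₂ term: 0.0129·55.3^0.44·exp(0.046·92-0.2059) = 4.226
  Sd branch = 0.0175·Sd^0.57·e^(0.008·RH+0.085·T) = 3.889 μm/a
  sum: 4.226 + 3.889 → r_corr = 8.115 μm/a

r_corr = 8.12 μm/a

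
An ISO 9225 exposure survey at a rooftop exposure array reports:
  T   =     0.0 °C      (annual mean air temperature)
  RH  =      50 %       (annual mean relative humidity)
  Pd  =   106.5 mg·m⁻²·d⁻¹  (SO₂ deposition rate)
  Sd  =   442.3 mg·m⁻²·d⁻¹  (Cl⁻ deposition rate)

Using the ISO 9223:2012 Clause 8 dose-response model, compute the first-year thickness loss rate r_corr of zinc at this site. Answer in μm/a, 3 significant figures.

r_corr = 1.53 μm/a

zinc: T≤10 °C ⇒ hinge +0.038·(0.0−10) = -0.3800
  Pd branch = 0.0129·Pd^0.44·e^(0.046·RH+f) = 0.6862 μm/a
  Cl⁻ term: 0.0175·442.3^0.57·exp(0.008·50+0.085·0.0) = 0.841
  sum: 0.6862 + 0.841 → r_corr = 1.527 μm/a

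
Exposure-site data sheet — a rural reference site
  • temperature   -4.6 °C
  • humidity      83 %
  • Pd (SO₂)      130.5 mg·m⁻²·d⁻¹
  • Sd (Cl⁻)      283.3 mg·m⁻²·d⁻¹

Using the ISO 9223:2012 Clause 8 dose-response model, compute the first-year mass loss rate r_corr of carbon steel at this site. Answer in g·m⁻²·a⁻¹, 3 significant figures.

carbon steel: temperature factor f = +0.150·(-14.6) = -2.1900
  Pd branch = 1.77·Pd^0.52·e^(0.02·RH+f) = 13.12 μm/a
  Sd branch = 0.102·Sd^0.62·e^(0.033·RH+0.04·T) = 43.51 μm/a
  sum: 13.12 + 43.51 → r_corr = 56.63 μm/a
Convert to mass loss: 56.63 μm/a × 7.85 g/cm³ = 444.6 g·m⁻²·a⁻¹

r_corr = 445 g·m⁻²·a⁻¹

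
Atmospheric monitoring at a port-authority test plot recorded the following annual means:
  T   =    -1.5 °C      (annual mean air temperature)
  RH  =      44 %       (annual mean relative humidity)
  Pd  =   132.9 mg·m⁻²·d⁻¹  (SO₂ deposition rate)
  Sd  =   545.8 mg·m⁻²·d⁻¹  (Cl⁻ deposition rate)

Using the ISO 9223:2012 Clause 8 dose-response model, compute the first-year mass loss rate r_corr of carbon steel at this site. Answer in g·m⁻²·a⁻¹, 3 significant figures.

r_corr = 236 g·m⁻²·a⁻¹

carbon steel: f(T) = +0.150·(T−10) [T≤10 °C] = -1.7250
  Pd branch = 1.77·Pd^0.52·e^(0.02·RH+f) = 9.666 μm/a
  Cl⁻ term: 0.102·545.8^0.62·exp(0.033·44+0.04·-1.5) = 20.42
  r_corr = 9.666 + 20.42 = 30.09 μm/a
Convert to mass loss: 30.09 μm/a × 7.85 g/cm³ = 236.2 g·m⁻²·a⁻¹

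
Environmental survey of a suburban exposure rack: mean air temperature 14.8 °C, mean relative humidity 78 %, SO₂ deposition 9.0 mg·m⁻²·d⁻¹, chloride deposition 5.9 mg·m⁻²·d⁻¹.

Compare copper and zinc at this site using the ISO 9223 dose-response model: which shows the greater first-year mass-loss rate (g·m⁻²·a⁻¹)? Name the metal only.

copper: T>10 °C ⇒ hinge -0.080·(14.8−10) = -0.3840
  SO₂ term: 0.0053·9.0^0.26·exp(0.059·78-0.3840) = 0.6371
  Sd branch = 0.01025·Sd^0.27·e^(0.036·RH+0.049·T) = 0.5666 μm/a
  sum: 0.6371 + 0.5666 → r_corr = 1.204 μm/a
  mass loss = 1.204 μm/a × 8.96 g/cm³ = 10.79 g·m⁻²·a⁻¹
zinc: T>10 °C ⇒ hinge -0.071·(14.8−10) = -0.3408
  Pd branch = 0.0129·Pd^0.44·e^(0.046·RH+f) = 0.8724 μm/a
  Cl⁻ term: 0.0175·5.9^0.57·exp(0.008·78+0.085·14.8) = 0.3161
  sum: 0.8724 + 0.3161 → r_corr = 1.188 μm/a
  mass loss = 1.188 μm/a × 7.14 g/cm³ = 8.485 g·m⁻²·a⁻¹
Ordering by g·m⁻²·a⁻¹: copper (10.8) > zinc (8.49)

copper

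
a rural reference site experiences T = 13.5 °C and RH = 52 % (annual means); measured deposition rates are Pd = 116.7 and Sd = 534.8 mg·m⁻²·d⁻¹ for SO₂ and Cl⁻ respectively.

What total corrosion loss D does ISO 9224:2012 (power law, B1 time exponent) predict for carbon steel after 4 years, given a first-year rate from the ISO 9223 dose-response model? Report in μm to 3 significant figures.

D(4) = 200 μm

carbon steel: f(T) = -0.054·(T−10) [T>10 °C] = -0.1890
  SO₂ term: 1.77·116.7^0.52·exp(0.02·52-0.1890) = 49.25
  Sd branch = 0.102·Sd^0.62·e^(0.033·RH+0.04·T) = 47.85 μm/a
  sum: 49.25 + 47.85 → r_corr = 97.1 μm/a
Power-law: D(4) = r_corr · 4^0.523
  D(4) = 97.1 × 4^0.523 = 97.1 × 2.065 = 200.5 μm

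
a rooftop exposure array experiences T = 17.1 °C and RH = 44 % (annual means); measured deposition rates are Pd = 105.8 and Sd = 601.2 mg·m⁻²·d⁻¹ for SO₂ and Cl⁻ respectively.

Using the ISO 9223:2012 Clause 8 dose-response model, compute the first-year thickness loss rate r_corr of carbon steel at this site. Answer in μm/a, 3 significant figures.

r_corr = 78.5 μm/a

carbon steel: temperature factor f = -0.054·(7.1) = -0.3834
  Pd branch = 1.77·Pd^0.52·e^(0.02·RH+f) = 32.84 μm/a
  Sd branch = 0.102·Sd^0.62·e^(0.033·RH+0.04·T) = 45.63 μm/a
  sum: 32.84 + 45.63 → r_corr = 78.47 μm/a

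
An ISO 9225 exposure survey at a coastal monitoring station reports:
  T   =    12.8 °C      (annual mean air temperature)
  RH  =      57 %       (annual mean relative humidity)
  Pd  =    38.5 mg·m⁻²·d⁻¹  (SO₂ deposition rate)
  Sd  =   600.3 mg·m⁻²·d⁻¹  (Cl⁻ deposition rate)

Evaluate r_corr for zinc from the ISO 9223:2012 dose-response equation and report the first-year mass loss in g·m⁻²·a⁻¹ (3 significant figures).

r_corr = 27.6 g·m⁻²·a⁻¹

zinc: T>10 °C ⇒ hinge -0.071·(12.8−10) = -0.1988
  Pd branch = 0.0129·Pd^0.44·e^(0.046·RH+f) = 0.7254 μm/a
  Cl⁻ term: 0.0175·600.3^0.57·exp(0.008·57+0.085·12.8) = 3.142
  r_corr = 0.7254 + 3.142 = 3.868 μm/a
Convert to mass loss: 3.868 μm/a × 7.14 g/cm³ = 27.62 g·m⁻²·a⁻¹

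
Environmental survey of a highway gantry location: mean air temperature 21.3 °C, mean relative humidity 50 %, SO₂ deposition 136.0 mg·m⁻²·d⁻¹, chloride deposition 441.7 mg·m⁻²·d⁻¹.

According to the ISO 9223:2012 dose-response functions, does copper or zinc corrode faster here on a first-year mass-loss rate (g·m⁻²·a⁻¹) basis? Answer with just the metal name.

zinc

copper: temperature factor f = -0.080·(11.3) = -0.9040
  SO₂ term: 0.0053·136.0^0.26·exp(0.059·50-0.9040) = 0.1471
  Cl⁻ term: 0.01025·441.7^0.27·exp(0.036·50+0.049·21.3) = 0.9118
  sum: 0.1471 + 0.9118 → r_corr = 1.059 μm/a
  mass loss = 1.059 μm/a × 8.96 g/cm³ = 9.488 g·m⁻²·a⁻¹
zinc: temperature factor f = -0.071·(11.3) = -0.8023
  SO₂ term: 0.0129·136.0^0.44·exp(0.046·50-0.8023) = 0.5009
  Cl⁻ term: 0.0175·441.7^0.57·exp(0.008·50+0.085·21.3) = 5.138
  r_corr = 0.5009 + 5.138 = 5.639 μm/a
  mass loss = 5.639 μm/a × 7.14 g/cm³ = 40.26 g·m⁻²·a⁻¹
Ordering by g·m⁻²·a⁻¹: zinc (40.3) > copper (9.49)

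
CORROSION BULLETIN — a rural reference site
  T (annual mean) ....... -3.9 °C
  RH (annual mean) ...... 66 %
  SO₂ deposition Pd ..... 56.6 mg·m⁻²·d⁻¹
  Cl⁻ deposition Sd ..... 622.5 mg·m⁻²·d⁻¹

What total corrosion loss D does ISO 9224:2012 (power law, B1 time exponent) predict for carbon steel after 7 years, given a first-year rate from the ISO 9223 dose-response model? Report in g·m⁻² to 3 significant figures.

carbon steel: temperature factor f = +0.150·(-13.9) = -2.0850
  sulphur-dioxide contribution → 6.717 μm/a
  chloride contribution → 41.6 μm/a
  total first-year rate 48.32 μm/a
Long-term exponent b (ISO 9224 Table 2, B1) = 0.523
  D(7) = 48.32 × 7^0.523 = 48.32 × 2.767 = 133.7 μm
  Mass loss = 133.7 μm × 7.85 g/cm³ = 1049 g·m⁻²

D(7) = 1.05e+03 g·m⁻²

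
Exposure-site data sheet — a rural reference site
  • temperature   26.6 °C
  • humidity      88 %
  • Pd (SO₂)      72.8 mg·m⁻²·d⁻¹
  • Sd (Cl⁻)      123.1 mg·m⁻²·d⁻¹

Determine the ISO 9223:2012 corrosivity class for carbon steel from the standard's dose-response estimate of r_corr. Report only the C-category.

C5

carbon steel: f(T) = -0.054·(T−10) [T>10 °C] = -0.8964
  Pd branch = 1.77·Pd^0.52·e^(0.02·RH+f) = 39.02 μm/a
  Sd branch = 0.102·Sd^0.62·e^(0.033·RH+0.04·T) = 106.6 μm/a
  sum: 39.02 + 106.6 → r_corr = 145.6 μm/a
ISO 9223 Table 2 (carbon steel): 80 < 146 ≤ 200 μm/a ⇒ C5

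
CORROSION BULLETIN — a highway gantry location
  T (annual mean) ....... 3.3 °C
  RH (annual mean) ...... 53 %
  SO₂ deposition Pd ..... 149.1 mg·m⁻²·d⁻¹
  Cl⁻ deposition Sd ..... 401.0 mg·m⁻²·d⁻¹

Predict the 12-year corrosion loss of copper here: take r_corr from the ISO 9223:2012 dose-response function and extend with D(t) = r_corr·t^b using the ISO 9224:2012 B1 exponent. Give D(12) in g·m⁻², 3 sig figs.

D(12) = 28.2 g·m⁻²

copper: f(T) = +0.126·(T−10) [T≤10 °C] = -0.8442
  sulphur-dioxide contribution → 0.1909 μm/a
  chloride contribution → 0.4097 μm/a
  ⇒ r_corr(copper) = 0.6006 μm/a
Long-term exponent b (ISO 9224 Table 2, B1) = 0.667
  D(12) = 0.6006 × 12^0.667 = 0.6006 × 5.246 = 3.15 μm
  Mass loss = 3.15 μm × 8.96 g/cm³ = 28.23 g·m⁻²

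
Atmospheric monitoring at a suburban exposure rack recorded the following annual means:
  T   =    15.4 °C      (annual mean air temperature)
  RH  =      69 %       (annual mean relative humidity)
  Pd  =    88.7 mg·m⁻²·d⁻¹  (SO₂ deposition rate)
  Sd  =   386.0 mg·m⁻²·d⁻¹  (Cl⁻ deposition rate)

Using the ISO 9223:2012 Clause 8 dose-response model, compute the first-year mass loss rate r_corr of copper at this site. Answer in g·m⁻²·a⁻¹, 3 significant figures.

r_corr = 17.5 g·m⁻²·a⁻¹

copper: temperature factor f = -0.080·(5.4) = -0.4320
  sulphur-dioxide contribution → 0.6473 μm/a
  chloride contribution → 1.305 μm/a
  ⇒ r_corr(copper) = 1.952 μm/a
Convert to mass loss: 1.952 μm/a × 8.96 g/cm³ = 17.49 g·m⁻²·a⁻¹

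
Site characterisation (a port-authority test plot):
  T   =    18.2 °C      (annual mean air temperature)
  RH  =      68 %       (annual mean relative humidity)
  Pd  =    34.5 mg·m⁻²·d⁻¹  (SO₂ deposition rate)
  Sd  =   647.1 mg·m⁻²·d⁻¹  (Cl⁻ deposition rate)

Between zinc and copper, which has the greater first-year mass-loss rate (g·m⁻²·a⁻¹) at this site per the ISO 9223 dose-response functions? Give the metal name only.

zinc: f(T) = -0.071·(T−10) [T>10 °C] = -0.5822
  sulphur-dioxide contribution → 0.7814 μm/a
  chloride contribution → 5.668 μm/a
  ⇒ r_corr(zinc) = 6.449 μm/a
  mass loss = 6.449 μm/a × 7.14 g/cm³ = 46.05 g·m⁻²·a⁻¹
copper: temperature factor f = -0.080·(8.2) = -0.6560
  sulphur-dioxide contribution → 0.3816 μm/a
  chloride contribution → 1.66 μm/a
  ⇒ r_corr(copper) = 2.042 μm/a
  mass loss = 2.042 μm/a × 8.96 g/cm³ = 18.29 g·m⁻²·a⁻¹
Ordering by g·m⁻²·a⁻¹: zinc (46) > copper (18.3)

zinc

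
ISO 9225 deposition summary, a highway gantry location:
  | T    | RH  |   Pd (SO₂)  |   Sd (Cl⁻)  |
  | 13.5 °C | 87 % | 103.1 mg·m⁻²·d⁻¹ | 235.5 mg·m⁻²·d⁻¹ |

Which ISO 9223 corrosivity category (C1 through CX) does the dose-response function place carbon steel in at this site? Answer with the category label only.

carbon steel: f(T) = -0.054·(T−10) [T>10 °C] = -0.1890
  sulphur-dioxide contribution → 92.99 μm/a
  chloride contribution → 91.33 μm/a
  total first-year rate 184.3 μm/a
184 μm/a falls in (80, 200] for carbon steel → category C5

C5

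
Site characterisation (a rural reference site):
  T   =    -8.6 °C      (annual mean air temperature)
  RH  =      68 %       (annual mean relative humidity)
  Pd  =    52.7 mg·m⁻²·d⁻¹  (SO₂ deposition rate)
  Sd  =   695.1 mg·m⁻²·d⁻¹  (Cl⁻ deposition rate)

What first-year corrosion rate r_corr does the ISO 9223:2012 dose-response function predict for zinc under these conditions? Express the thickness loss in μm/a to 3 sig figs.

zinc: T≤10 °C ⇒ hinge +0.038·(-8.6−10) = -0.7068
  Pd branch = 0.0129·Pd^0.44·e^(0.046·RH+f) = 0.8312 μm/a
  Sd branch = 0.0175·Sd^0.57·e^(0.008·RH+0.085·T) = 0.6051 μm/a
  r_corr = 0.8312 + 0.6051 = 1.436 μm/a

r_corr = 1.44 μm/a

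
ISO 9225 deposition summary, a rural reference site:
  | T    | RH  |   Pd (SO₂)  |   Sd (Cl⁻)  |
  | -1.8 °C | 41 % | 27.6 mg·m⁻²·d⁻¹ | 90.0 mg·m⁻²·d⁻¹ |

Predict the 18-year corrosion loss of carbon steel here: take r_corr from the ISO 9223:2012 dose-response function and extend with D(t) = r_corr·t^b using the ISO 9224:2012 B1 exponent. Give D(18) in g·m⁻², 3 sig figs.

D(18) = 350 g·m⁻²

carbon steel: T≤10 °C ⇒ hinge +0.150·(-1.8−10) = -1.7700
  sulphur-dioxide contribution → 3.843 μm/a
  chloride contribution → 5.978 μm/a
  ⇒ r_corr(carbon steel) = 9.821 μm/a
Long-term exponent b (ISO 9224 Table 2, B1) = 0.523
  D(18) = 9.821 × 18^0.523 = 9.821 × 4.534 = 44.53 μm
  Mass loss = 44.53 μm × 7.85 g/cm³ = 349.6 g·m⁻²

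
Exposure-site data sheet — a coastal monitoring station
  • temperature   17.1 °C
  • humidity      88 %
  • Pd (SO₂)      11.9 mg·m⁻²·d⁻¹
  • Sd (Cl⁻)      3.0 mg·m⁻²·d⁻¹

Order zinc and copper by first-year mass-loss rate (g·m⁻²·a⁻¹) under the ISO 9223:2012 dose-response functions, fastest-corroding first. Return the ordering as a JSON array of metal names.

["copper", "zinc"]

zinc: f(T) = -0.071·(T−10) [T>10 °C] = -0.5041
  sulphur-dioxide contribution → 1.327 μm/a
  chloride contribution → 0.2831 μm/a
  ⇒ r_corr(zinc) = 1.61 μm/a
  mass loss = 1.61 μm/a × 7.14 g/cm³ = 11.5 g·m⁻²·a⁻¹
copper: temperature factor f = -0.080·(7.1) = -0.5680
  sulphur-dioxide contribution → 1.028 μm/a
  chloride contribution → 0.7573 μm/a
  ⇒ r_corr(copper) = 1.786 μm/a
  mass loss = 1.786 μm/a × 8.96 g/cm³ = 16 g·m⁻²·a⁻¹
Ordering by g·m⁻²·a⁻¹: copper (16) > zinc (11.5)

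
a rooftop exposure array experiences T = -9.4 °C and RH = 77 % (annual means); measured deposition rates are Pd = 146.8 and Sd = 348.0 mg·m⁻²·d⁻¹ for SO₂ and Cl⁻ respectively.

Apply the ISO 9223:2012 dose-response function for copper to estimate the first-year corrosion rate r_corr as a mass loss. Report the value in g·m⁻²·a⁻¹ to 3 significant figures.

copper: f(T) = +0.126·(T−10) [T≤10 °C] = -2.4444
  sulphur-dioxide contribution → 0.1581 μm/a
  chloride contribution → 0.5021 μm/a
  ⇒ r_corr(copper) = 0.6602 μm/a
Convert to mass loss: 0.6602 μm/a × 8.96 g/cm³ = 5.916 g·m⁻²·a⁻¹

r_corr = 5.92 g·m⁻²·a⁻¹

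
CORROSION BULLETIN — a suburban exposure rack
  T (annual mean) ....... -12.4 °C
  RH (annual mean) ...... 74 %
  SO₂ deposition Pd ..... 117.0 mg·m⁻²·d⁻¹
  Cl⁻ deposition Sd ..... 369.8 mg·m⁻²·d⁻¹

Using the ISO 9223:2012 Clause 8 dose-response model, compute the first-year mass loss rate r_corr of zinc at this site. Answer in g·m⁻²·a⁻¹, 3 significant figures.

zinc: temperature factor f = +0.038·(-22.4) = -0.8512
  SO₂ term: 0.0129·117.0^0.44·exp(0.046·74-0.8512) = 1.347
  Sd branch = 0.0175·Sd^0.57·e^(0.008·RH+0.085·T) = 0.3207 μm/a
  r_corr = 1.347 + 0.3207 = 1.667 μm/a
Convert to mass loss: 1.667 μm/a × 7.14 g/cm³ = 11.91 g·m⁻²·a⁻¹

r_corr = 11.9 g·m⁻²·a⁻¹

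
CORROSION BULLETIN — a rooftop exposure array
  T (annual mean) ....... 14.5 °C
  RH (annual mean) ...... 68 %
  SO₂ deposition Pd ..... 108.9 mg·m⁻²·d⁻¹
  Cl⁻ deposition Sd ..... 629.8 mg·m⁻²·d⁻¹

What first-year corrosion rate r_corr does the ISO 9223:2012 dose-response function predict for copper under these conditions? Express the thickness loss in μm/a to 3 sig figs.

r_corr = 2.07 μm/a

copper: T>10 °C ⇒ hinge -0.080·(14.5−10) = -0.3600
  Pd branch = 0.0053·Pd^0.26·e^(0.059·RH+f) = 0.6917 μm/a
  Sd branch = 0.01025·Sd^0.27·e^(0.036·RH+0.049·T) = 1.375 μm/a
  r_corr = 0.6917 + 1.375 = 2.067 μm/a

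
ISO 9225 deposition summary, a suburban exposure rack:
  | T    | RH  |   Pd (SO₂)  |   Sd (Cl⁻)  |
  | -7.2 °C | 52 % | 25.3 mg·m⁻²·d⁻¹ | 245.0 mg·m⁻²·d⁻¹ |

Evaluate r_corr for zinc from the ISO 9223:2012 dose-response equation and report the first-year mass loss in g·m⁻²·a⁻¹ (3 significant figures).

zinc: temperature factor f = +0.038·(-17.2) = -0.6536
  SO₂ term: 0.0129·25.3^0.44·exp(0.046·52-0.6536) = 0.304
  Sd branch = 0.0175·Sd^0.57·e^(0.008·RH+0.085·T) = 0.3309 μm/a
  r_corr = 0.304 + 0.3309 = 0.635 μm/a
Convert to mass loss: 0.635 μm/a × 7.14 g/cm³ = 4.534 g·m⁻²·a⁻¹

r_corr = 4.53 g·m⁻²·a⁻¹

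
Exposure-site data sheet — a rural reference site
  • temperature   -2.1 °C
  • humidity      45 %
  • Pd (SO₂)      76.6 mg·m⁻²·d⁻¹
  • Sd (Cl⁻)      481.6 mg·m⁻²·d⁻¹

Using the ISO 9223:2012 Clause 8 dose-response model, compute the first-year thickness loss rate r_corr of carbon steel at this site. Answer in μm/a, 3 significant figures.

r_corr = 25.8 μm/a

carbon steel: T≤10 °C ⇒ hinge +0.150·(-2.1−10) = -1.8150
  sulphur-dioxide contribution → 6.767 μm/a
  chloride contribution → 19.07 μm/a
  total first-year rate 25.84 μm/a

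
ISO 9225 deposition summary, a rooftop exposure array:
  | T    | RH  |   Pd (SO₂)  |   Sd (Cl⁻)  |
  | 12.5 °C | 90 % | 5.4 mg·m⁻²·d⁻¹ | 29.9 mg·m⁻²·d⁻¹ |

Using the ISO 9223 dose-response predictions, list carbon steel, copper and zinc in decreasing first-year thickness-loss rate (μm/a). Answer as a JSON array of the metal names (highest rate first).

carbon steel: f(T) = -0.054·(T−10) [T>10 °C] = -0.1350
  Pd branch = 1.77·Pd^0.52·e^(0.02·RH+f) = 22.49 μm/a
  Sd branch = 0.102·Sd^0.62·e^(0.033·RH+0.04·T) = 26.95 μm/a
  sum: 22.49 + 26.95 → r_corr = 49.43 μm/a
copper: temperature factor f = -0.080·(2.5) = -0.2000
  SO₂ term: 0.0053·5.4^0.26·exp(0.059·90-0.2000) = 1.361
  Sd branch = 0.01025·Sd^0.27·e^(0.036·RH+0.049·T) = 1.209 μm/a
  r_corr = 1.361 + 1.209 = 2.57 μm/a
zinc: temperature factor f = -0.071·(2.5) = -0.1775
  Pd branch = 0.0129·Pd^0.44·e^(0.046·RH+f) = 1.425 μm/a
  Cl⁻ term: 0.0175·29.9^0.57·exp(0.008·90+0.085·12.5) = 0.7216
  r_corr = 1.425 + 0.7216 = 2.146 μm/a
Ordering by μm/a: carbon steel (49.4) > copper (2.57) > zinc (2.15)

["carbon steel", "copper", "zinc"]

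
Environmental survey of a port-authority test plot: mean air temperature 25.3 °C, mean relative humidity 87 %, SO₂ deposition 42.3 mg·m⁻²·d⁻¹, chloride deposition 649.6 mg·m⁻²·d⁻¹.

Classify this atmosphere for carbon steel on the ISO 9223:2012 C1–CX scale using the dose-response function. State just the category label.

carbon steel: f(T) = -0.054·(T−10) [T>10 °C] = -0.8262
  Pd branch = 1.77·Pd^0.52·e^(0.02·RH+f) = 30.94 μm/a
  Sd branch = 0.102·Sd^0.62·e^(0.033·RH+0.04·T) = 274.7 μm/a
  r_corr = 30.94 + 274.7 = 305.6 μm/a
Category bounds: 200…700 μm/a bracket r_corr ⇒ CX

CX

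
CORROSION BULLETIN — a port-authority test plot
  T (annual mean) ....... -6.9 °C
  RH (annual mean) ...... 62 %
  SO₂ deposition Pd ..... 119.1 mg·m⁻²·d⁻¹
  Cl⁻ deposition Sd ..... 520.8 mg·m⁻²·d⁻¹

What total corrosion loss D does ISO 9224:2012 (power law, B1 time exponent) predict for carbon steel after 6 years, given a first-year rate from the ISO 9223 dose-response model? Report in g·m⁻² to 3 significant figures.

carbon steel: f(T) = +0.150·(T−10) [T≤10 °C] = -2.5350
  SO₂ term: 1.77·119.1^0.52·exp(0.02·62-2.5350) = 5.822
  Cl⁻ term: 0.102·520.8^0.62·exp(0.033·62+0.04·-6.9) = 28.95
  sum: 5.822 + 28.95 → r_corr = 34.77 μm/a
ISO 9224: D(t) = r_corr · t^b with b = 0.523 (carbon steel, B1)
  D(6) = 34.77 × 6^0.523 = 34.77 × 2.553 = 88.75 μm
  Mass loss = 88.75 μm × 7.85 g/cm³ = 696.7 g·m⁻²

D(6) = 697 g·m⁻²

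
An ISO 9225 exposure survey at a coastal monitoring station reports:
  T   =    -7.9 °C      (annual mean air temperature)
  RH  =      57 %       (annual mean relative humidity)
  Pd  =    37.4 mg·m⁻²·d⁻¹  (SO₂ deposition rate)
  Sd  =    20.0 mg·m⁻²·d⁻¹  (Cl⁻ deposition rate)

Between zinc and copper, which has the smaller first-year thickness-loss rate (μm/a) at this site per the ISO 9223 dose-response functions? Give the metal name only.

zinc: temperature factor f = +0.038·(-17.9) = -0.6802
  Pd branch = 0.0129·Pd^0.44·e^(0.046·RH+f) = 0.4426 μm/a
  Sd branch = 0.0175·Sd^0.57·e^(0.008·RH+0.085·T) = 0.07781 μm/a
  r_corr = 0.4426 + 0.07781 = 0.5204 μm/a
copper: temperature factor f = +0.126·(-17.9) = -2.2554
  Pd branch = 0.0053·Pd^0.26·e^(0.059·RH+f) = 0.04114 μm/a
  Sd branch = 0.01025·Sd^0.27·e^(0.036·RH+0.049·T) = 0.1216 μm/a
  sum: 0.04114 + 0.1216 → r_corr = 0.1628 μm/a
Ordering by μm/a: zinc (0.52) > copper (0.163)

copper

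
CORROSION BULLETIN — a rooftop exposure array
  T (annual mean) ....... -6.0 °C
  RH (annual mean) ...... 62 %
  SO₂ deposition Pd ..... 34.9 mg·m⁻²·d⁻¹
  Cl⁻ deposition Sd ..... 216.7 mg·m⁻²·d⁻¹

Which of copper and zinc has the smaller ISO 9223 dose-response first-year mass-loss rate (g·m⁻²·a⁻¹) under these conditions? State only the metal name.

copper

copper: f(T) = +0.126·(T−10) [T≤10 °C] = -2.0160
  SO₂ term: 0.0053·34.9^0.26·exp(0.059·62-2.0160) = 0.06895
  Sd branch = 0.01025·Sd^0.27·e^(0.036·RH+0.049·T) = 0.3041 μm/a
  sum: 0.06895 + 0.3041 → r_corr = 0.3731 μm/a
  mass loss = 0.3731 μm/a × 8.96 g/cm³ = 3.343 g·m⁻²·a⁻¹
zinc: T≤10 °C ⇒ hinge +0.038·(-6.0−10) = -0.6080
  Pd branch = 0.0129·Pd^0.44·e^(0.046·RH+f) = 0.5808 μm/a
  Cl⁻ term: 0.0175·216.7^0.57·exp(0.008·62+0.085·-6.0) = 0.3702
  sum: 0.5808 + 0.3702 → r_corr = 0.9509 μm/a
  mass loss = 0.9509 μm/a × 7.14 g/cm³ = 6.79 g·m⁻²·a⁻¹
Ordering by g·m⁻²·a⁻¹: zinc (6.79) > copper (3.34)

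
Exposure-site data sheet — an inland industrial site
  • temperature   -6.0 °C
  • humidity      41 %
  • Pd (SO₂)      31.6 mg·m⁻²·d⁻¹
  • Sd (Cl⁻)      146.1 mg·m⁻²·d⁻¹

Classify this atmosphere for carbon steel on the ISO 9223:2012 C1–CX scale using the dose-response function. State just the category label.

C2

carbon steel: temperature factor f = +0.150·(-16.0) = -2.4000
  Pd branch = 1.77·Pd^0.52·e^(0.02·RH+f) = 2.196 μm/a
  Sd branch = 0.102·Sd^0.62·e^(0.033·RH+0.04·T) = 6.824 μm/a
  sum: 2.196 + 6.824 → r_corr = 9.02 μm/a
ISO 9223 Table 2 (carbon steel): 1.3 < 9.02 ≤ 25 μm/a ⇒ C2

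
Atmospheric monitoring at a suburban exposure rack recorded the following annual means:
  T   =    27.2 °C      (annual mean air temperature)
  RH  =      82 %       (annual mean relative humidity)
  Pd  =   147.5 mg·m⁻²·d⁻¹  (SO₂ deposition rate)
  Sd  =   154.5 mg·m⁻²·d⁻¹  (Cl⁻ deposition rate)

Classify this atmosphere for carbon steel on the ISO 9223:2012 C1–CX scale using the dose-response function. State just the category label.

C5

carbon steel: f(T) = -0.054·(T−10) [T>10 °C] = -0.9288
  SO₂ term: 1.77·147.5^0.52·exp(0.02·82-0.9288) = 48.37
  Cl⁻ term: 0.102·154.5^0.62·exp(0.033·82+0.04·27.2) = 103.1
  sum: 48.37 + 103.1 → r_corr = 151.5 μm/a
ISO 9223 Table 2 (carbon steel): 80 < 152 ≤ 200 μm/a ⇒ C5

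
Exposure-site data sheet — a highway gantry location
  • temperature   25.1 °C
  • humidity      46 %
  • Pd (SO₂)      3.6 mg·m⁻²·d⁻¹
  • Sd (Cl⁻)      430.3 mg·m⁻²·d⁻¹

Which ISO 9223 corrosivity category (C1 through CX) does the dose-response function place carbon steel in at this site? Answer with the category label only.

C4

carbon steel: f(T) = -0.054·(T−10) [T>10 °C] = -0.8154
  sulphur-dioxide contribution → 3.825 μm/a
  chloride contribution → 54.55 μm/a
  total first-year rate 58.38 μm/a
58.4 μm/a falls in (50, 80] for carbon steel → category C4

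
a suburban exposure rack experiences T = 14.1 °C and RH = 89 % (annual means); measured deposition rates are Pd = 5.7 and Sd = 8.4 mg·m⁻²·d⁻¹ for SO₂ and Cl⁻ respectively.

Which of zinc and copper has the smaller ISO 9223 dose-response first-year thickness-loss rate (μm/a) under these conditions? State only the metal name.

zinc: T>10 °C ⇒ hinge -0.071·(14.1−10) = -0.2911
  SO₂ term: 0.0129·5.7^0.44·exp(0.046·89-0.2911) = 1.244
  Sd branch = 0.0175·Sd^0.57·e^(0.008·RH+0.085·T) = 0.3977 μm/a
  r_corr = 1.244 + 0.3977 = 1.642 μm/a
copper: temperature factor f = -0.080·(4.1) = -0.3280
  SO₂ term: 0.0053·5.7^0.26·exp(0.059·89-0.3280) = 1.145
  Cl⁻ term: 0.01025·8.4^0.27·exp(0.036·89+0.049·14.1) = 0.895
  sum: 1.145 + 0.895 → r_corr = 2.04 μm/a
Ordering by μm/a: copper (2.04) > zinc (1.64)

zinc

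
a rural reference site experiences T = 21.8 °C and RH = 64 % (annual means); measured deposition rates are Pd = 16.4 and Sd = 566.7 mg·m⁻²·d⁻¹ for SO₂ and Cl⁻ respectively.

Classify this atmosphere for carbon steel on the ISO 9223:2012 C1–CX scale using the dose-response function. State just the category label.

C5

carbon steel: temperature factor f = -0.054·(11.8) = -0.6372
  Pd branch = 1.77·Pd^0.52·e^(0.02·RH+f) = 14.42 μm/a
  Sd branch = 0.102·Sd^0.62·e^(0.033·RH+0.04·T) = 102.7 μm/a
  r_corr = 14.42 + 102.7 = 117.1 μm/a
ISO 9223 Table 2 (carbon steel): 80 < 117 ≤ 200 μm/a ⇒ C5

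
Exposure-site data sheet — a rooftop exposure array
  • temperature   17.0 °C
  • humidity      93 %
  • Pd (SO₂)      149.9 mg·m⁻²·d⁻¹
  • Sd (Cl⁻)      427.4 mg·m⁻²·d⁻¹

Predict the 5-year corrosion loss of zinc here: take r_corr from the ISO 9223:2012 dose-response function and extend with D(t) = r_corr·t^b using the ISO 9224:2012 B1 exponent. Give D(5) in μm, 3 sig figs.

D(5) = 37.2 μm

zinc: f(T) = -0.071·(T−10) [T>10 °C] = -0.4970
  SO₂ term: 0.0129·149.9^0.44·exp(0.046·93-0.4970) = 5.129
  Sd branch = 0.0175·Sd^0.57·e^(0.008·RH+0.085·T) = 4.935 μm/a
  r_corr = 5.129 + 4.935 = 10.06 μm/a
ISO 9224: D(t) = r_corr · t^b with b = 0.813 (zinc, B1)
  D(5) = 10.06 × 5^0.813 = 10.06 × 3.701 = 37.24 μm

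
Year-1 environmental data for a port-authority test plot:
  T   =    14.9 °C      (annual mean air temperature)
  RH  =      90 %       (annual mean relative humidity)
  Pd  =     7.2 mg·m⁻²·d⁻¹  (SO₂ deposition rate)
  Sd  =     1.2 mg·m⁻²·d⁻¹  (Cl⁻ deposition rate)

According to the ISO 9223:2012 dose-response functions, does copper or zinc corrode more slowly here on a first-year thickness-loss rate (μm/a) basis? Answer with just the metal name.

copper: T>10 °C ⇒ hinge -0.080·(14.9−10) = -0.3920
  sulphur-dioxide contribution → 1.211 μm/a
  chloride contribution → 0.5706 μm/a
  total first-year rate 1.781 μm/a
zinc: T>10 °C ⇒ hinge -0.071·(14.9−10) = -0.3479
  sulphur-dioxide contribution → 1.364 μm/a
  chloride contribution → 0.1415 μm/a
  total first-year rate 1.505 μm/a
Ordering by μm/a: copper (1.78) > zinc (1.51)

zinc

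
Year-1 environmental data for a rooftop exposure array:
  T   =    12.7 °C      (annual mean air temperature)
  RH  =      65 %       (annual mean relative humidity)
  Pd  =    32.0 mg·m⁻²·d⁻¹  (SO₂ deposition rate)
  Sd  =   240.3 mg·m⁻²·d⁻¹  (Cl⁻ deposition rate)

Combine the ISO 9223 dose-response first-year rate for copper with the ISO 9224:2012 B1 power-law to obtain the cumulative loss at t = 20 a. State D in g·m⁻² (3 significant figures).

D(20) = 89.7 g·m⁻²

copper: f(T) = -0.080·(T−10) [T>10 °C] = -0.2160
  Pd branch = 0.0053·Pd^0.26·e^(0.059·RH+f) = 0.4868 μm/a
  Sd branch = 0.01025·Sd^0.27·e^(0.036·RH+0.049·T) = 0.871 μm/a
  sum: 0.4868 + 0.871 → r_corr = 1.358 μm/a
ISO 9224: D(t) = r_corr · t^b with b = 0.667 (copper, B1)
  D(20) = 1.358 × 20^0.667 = 1.358 × 7.375 = 10.01 μm
  Mass loss = 10.01 μm × 8.96 g/cm³ = 89.73 g·m⁻²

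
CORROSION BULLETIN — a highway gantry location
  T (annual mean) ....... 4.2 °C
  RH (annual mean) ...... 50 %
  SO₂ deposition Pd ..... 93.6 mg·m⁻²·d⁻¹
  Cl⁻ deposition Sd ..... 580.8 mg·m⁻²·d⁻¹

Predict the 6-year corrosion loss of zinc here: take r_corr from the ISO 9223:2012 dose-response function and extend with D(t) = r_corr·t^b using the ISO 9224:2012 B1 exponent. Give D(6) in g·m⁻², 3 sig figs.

D(6) = 66.3 g·m⁻²

zinc: f(T) = +0.038·(T−10) [T≤10 °C] = -0.2204
  SO₂ term: 0.0129·93.6^0.44·exp(0.046·50-0.2204) = 0.7605
  Sd branch = 0.0175·Sd^0.57·e^(0.008·RH+0.085·T) = 1.404 μm/a
  r_corr = 0.7605 + 1.404 = 2.164 μm/a
Power-law: D(6) = r_corr · 6^0.813
  D(6) = 2.164 × 6^0.813 = 2.164 × 4.292 = 9.289 μm
  Mass loss = 9.289 μm × 7.14 g/cm³ = 66.32 g·m⁻²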